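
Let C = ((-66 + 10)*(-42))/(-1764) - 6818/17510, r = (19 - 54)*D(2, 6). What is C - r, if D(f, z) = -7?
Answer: -6480172/26265 ≈ -246.72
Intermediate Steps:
r = 245 (r = (19 - 54)*(-7) = -35*(-7) = 245)
C = -45247/26265 (C = -56*(-42)*(-1/1764) - 6818*1/17510 = 2352*(-1/1764) - 3409/8755 = -4/3 - 3409/8755 = -45247/26265 ≈ -1.7227)
C - r = -45247/26265 - 1*245 = -45247/26265 - 245 = -6480172/26265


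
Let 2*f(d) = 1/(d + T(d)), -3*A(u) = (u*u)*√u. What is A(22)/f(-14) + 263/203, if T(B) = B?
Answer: 263/203 + 27104*√22/3 ≈ 42378.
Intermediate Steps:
A(u) = -u^(5/2)/3 (A(u) = -u*u*√u/3 = -u²*√u/3 = -u^(5/2)/3)
f(d) = 1/(4*d) (f(d) = 1/(2*(d + d)) = 1/(2*((2*d))) = (1/(2*d))/2 = 1/(4*d))
A(22)/f(-14) + 263/203 = (-484*√22/3)/(((¼)/(-14))) + 263/203 = (-484*√22/3)/(((¼)*(-1/14))) + 263*(1/203) = (-484*√22/3)/(-1/56) + 263/203 = -484*√22/3*(-56) + 263/203 = 27104*√22/3 + 263/203 = 263/203 + 27104*√22/3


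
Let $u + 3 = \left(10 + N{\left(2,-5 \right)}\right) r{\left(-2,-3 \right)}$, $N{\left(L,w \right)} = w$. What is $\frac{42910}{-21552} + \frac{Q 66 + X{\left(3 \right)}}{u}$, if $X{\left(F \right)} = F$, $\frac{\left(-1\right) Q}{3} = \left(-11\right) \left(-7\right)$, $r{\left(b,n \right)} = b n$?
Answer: $- \frac{18315317}{32328} \approx -566.55$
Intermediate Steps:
$Q = -231$ ($Q = - 3 \left(\left(-11\right) \left(-7\right)\right) = \left(-3\right) 77 = -231$)
$u = 27$ ($u = -3 + \left(10 - 5\right) \left(\left(-2\right) \left(-3\right)\right) = -3 + 5 \cdot 6 = -3 + 30 = 27$)
$\frac{42910}{-21552} + \frac{Q 66 + X{\left(3 \right)}}{u} = \frac{42910}{-21552} + \frac{\left(-231\right) 66 + 3}{27} = 42910 \left(- \frac{1}{21552}\right) + \left(-15246 + 3\right) \frac{1}{27} = - \frac{21455}{10776} - \frac{5081}{9} = - \frac{18315317}{32328}$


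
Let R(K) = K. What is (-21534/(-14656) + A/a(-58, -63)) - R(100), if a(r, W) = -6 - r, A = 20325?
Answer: 27848971/95264 ≈ 292.33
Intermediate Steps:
(-21534/(-14656) + A/a(-58, -63)) - R(100) = (-21534/(-14656) + 20325/(-6 - 1*(-58))) - 1*100 = (-21534*(-1/14656) + 20325/(-6 + 58)) - 100 = (10767/7328 + 20325/52) - 100 = 37375371/95264 - 100 = 27848971/95264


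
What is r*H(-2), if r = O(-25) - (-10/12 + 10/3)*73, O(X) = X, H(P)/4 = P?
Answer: 1660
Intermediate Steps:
H(P) = 4*P
r = -415/2 (r = -25 - (-10/12 + 10/3)*73 = -25 - (-10*1/12 + 10*(⅓))*73 = -25 - (-⅚ + 10/3)*73 = -25 - 5*73/2 = -25 - 1*365/2 = -25 - 365/2 = -415/2 ≈ -207.50)
r*H(-2) = -830*(-2) = -415/2*(-8) = 1660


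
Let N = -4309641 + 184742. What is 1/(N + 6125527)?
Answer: 1/2000628 ≈ 4.9984e-7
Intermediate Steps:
N = -4124899
1/(N + 6125527) = 1/(-4124899 + 6125527) = 1/2000628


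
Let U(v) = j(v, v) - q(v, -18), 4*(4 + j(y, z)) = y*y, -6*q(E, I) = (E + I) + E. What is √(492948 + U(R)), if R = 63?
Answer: √1975817/2 ≈ 702.82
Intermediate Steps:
q(E, I) = -E/3 - I/6 (q(E, I) = -((E + I) + E)/6 = -(I + 2*E)/6 = -E/3 - I/6)
j(y, z) = -4 + y²/4 (j(y, z) = -4 + (y*y)/4 = -4 + y²/4)
U(v) = -7 + v/3 + v²/4 (U(v) = (-4 + v²/4) - (-v/3 - ⅙*(-18)) = (-4 + v²/4) - (-v/3 + 3) = (-4 + v²/4) - (3 - v/3) = (-4 + v²/4) + (-3 + v/3) = -7 + v/3 + v²/4)
√(492948 + U(R)) = √(492948 + (-7 + (⅓)*63 + (¼)*63²)) = √(492948 + (-7 + 21 + (¼)*3969)) = √(492948 + (-7 + 21 + 3969/4)) = √(492948 + 4025/4) = √(1975817/4) = √1975817/2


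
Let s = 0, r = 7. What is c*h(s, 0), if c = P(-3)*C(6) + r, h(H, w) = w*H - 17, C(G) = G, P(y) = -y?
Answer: -425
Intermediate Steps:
h(H, w) = -17 + H*w (h(H, w) = H*w - 17 = -17 + H*w)
c = 25 (c = -1*(-3)*6 + 7 = 3*6 + 7 = 18 + 7 = 25)
c*h(s, 0) = 25*(-17 + 0*0) = 25*(-17 + 0) = 25*(-17) = -425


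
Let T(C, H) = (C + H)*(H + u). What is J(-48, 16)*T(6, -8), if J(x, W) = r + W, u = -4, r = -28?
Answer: -288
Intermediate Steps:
J(x, W) = -28 + W
T(C, H) = (-4 + H)*(C + H) (T(C, H) = (C + H)*(H - 4) = (C + H)*(-4 + H) = (-4 + H)*(C + H))
J(-48, 16)*T(6, -8) = (-28 + 16)*((-8)² - 4*6 - 4*(-8) + 6*(-8)) = -12*(64 - 24 + 32 - 48) = -12*24 = -288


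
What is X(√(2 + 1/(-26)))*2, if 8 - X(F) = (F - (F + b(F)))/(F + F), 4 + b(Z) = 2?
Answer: 16 - 2*√1326/51 ≈ 14.572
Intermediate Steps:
b(Z) = -2 (b(Z) = -4 + 2 = -2)
X(F) = 8 - 1/F (X(F) = 8 - (F - (F - 2))/(F + F) = 8 - (F - (-2 + F))/(2*F) = 8 - (F + (2 - F))*1/(2*F) = 8 - 2*1/(2*F) = 8 - 1/F)
X(√(2 + 1/(-26)))*2 = (8 - 1/(√(2 + 1/(-26))))*2 = (8 - 1/(√(2 - 1/26)))*2 = (8 - 1/(√(51/26)))*2 = (8 - 1/(√1326/26))*2 = (8 - √1326/51)*2 = 16 - 2*√1326/51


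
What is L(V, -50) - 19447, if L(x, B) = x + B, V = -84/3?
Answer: -19525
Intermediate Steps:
V = -28 (V = -84/3 = -1*28 = -28)
L(x, B) = B + x
L(V, -50) - 19447 = (-50 - 28) - 19447 = -78 - 19447 = -19525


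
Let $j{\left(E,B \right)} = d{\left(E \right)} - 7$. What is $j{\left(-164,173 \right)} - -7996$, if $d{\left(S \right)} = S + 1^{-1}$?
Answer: $7826$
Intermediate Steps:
$d{\left(S \right)} = 1 + S$ ($d{\left(S \right)} = S + 1 = 1 + S$)
$j{\left(E,B \right)} = -6 + E$ ($j{\left(E,B \right)} = \left(1 + E\right) - 7 = -6 + E$)
$j{\left(-164,173 \right)} - -7996 = \left(-6 - 164\right) - -7996 = -170 + 7996 = 7826$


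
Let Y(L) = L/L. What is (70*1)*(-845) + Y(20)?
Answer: -59149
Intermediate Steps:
Y(L) = 1
(70*1)*(-845) + Y(20) = (70*1)*(-845) + 1 = 70*(-845) + 1 = -59150 + 1 = -59149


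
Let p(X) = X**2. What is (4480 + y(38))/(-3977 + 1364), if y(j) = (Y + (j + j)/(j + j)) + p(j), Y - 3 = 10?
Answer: -5938/2613 ≈ -2.2725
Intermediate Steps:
Y = 13 (Y = 3 + 10 = 13)
y(j) = 14 + j**2 (y(j) = (13 + (j + j)/(j + j)) + j**2 = (13 + (2*j)/((2*j))) + j**2 = (13 + (2*j)*(1/(2*j))) + j**2 = (13 + 1) + j**2 = 14 + j**2)
(4480 + y(38))/(-3977 + 1364) = (4480 + (14 + 38**2))/(-3977 + 1364) = (4480 + (14 + 1444))/(-2613) = (4480 + 1458)*(-1/2613) = 5938*(-1/2613) = -5938/2613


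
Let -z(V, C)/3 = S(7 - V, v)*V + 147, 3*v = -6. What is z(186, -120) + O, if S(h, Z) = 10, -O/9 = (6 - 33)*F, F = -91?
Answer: -28134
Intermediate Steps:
v = -2 (v = (⅓)*(-6) = -2)
O = -22113 (O = -9*(6 - 33)*(-91) = -(-243)*(-91) = -9*2457 = -22113)
z(V, C) = -441 - 30*V (z(V, C) = -3*(10*V + 147) = -3*(147 + 10*V) = -441 - 30*V)
z(186, -120) + O = (-441 - 30*186) - 22113 = (-441 - 5580) - 22113 = -6021 - 22113 = -28134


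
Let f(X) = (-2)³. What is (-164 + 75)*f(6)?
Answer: 712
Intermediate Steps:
f(X) = -8
(-164 + 75)*f(6) = (-164 + 75)*(-8) = -89*(-8) = 712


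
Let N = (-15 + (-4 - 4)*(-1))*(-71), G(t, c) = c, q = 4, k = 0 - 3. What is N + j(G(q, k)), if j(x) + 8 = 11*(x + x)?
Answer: 423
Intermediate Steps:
k = -3
N = 497 (N = (-15 - 8*(-1))*(-71) = (-15 + 8)*(-71) = -7*(-71) = 497)
j(x) = -8 + 22*x (j(x) = -8 + 11*(x + x) = -8 + 11*(2*x) = -8 + 22*x)
N + j(G(q, k)) = 497 + (-8 + 22*(-3)) = 497 + (-8 - 66) = 497 - 74 = 423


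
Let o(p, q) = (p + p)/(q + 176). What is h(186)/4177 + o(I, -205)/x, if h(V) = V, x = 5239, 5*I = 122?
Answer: 140276642/3173078935 ≈ 0.044208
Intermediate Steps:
I = 122/5 (I = (1/5)*122 = 122/5 ≈ 24.400)
o(p, q) = 2*p/(176 + q) (o(p, q) = (2*p)/(176 + q) = 2*p/(176 + q))
h(186)/4177 + o(I, -205)/x = 186/4177 + (2*(122/5)/(176 - 205))/5239 = 186*(1/4177) + (2*(122/5)/(-29))*(1/5239) = 186/4177 + (2*(122/5)*(-1/29))*(1/5239) = 186/4177 - 244/145*1/5239 = 186/4177 - 244/759655 = 140276642/3173078935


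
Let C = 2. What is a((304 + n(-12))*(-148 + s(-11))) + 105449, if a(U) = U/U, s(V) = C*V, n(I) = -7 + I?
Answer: 105450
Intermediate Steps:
s(V) = 2*V
a(U) = 1
a((304 + n(-12))*(-148 + s(-11))) + 105449 = 1 + 105449 = 105450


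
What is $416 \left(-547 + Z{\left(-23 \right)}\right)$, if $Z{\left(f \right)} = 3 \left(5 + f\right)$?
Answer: $-250016$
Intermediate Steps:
$Z{\left(f \right)} = 15 + 3 f$
$416 \left(-547 + Z{\left(-23 \right)}\right) = 416 \left(-547 + \left(15 + 3 \left(-23\right)\right)\right) = 416 \left(-547 + \left(15 - 69\right)\right) = 416 \left(-547 - 54\right) = 416 \left(-601\right) = -250016$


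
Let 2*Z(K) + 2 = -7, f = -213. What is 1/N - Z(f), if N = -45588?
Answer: 205145/45588 ≈ 4.5000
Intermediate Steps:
Z(K) = -9/2 (Z(K) = -1 + (1/2)*(-7) = -1 - 7/2 = -9/2)
1/N - Z(f) = 1/(-45588) - 1*(-9/2) = -1/45588 + 9/2 = 205145/45588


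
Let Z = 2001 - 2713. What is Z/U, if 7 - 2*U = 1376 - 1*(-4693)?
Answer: 712/3031 ≈ 0.23491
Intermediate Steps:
U = -3031 (U = 7/2 - (1376 - 1*(-4693))/2 = 7/2 - (1376 + 4693)/2 = 7/2 - ½*6069 = 7/2 - 6069/2 = -3031)
Z = -712
Z/U = -712/(-3031) = -712*(-1/3031) = 712/3031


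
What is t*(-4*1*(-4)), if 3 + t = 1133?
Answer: 18080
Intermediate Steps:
t = 1130 (t = -3 + 1133 = 1130)
t*(-4*1*(-4)) = 1130*(-4*1*(-4)) = 1130*(-4*(-4)) = 1130*16 = 18080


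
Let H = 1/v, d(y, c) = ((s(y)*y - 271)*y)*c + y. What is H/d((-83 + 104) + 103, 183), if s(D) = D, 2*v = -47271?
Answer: -1/8101369781232 ≈ -1.2344e-13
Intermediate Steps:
v = -47271/2 (v = (1/2)*(-47271) = -47271/2 ≈ -23636.)
d(y, c) = y + c*y*(-271 + y**2) (d(y, c) = ((y*y - 271)*y)*c + y = ((y**2 - 271)*y)*c + y = ((-271 + y**2)*y)*c + y = (y*(-271 + y**2))*c + y = c*y*(-271 + y**2) + y = y + c*y*(-271 + y**2))
H = -2/47271 (H = 1/(-47271/2) = -2/47271 ≈ -4.2309e-5)
H/d((-83 + 104) + 103, 183) = -2*1/(((-83 + 104) + 103)*(1 - 271*183 + 183*((-83 + 104) + 103)**2))/47271 = -2*1/((21 + 103)*(1 - 49593 + 183*(21 + 103)**2))/47271 = -2*1/(124*(1 - 49593 + 183*124**2))/47271 = -2*1/(124*(1 - 49593 + 183*15376))/47271 = -2*1/(124*(1 - 49593 + 2813808))/47271 = -2/(47271*(124*2764216)) = -2/47271/342762784 = -2/47271*1/342762784 = -1/8101369781232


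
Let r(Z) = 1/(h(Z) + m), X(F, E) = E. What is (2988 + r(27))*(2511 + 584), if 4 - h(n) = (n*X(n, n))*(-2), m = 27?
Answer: 13770066635/1489 ≈ 9.2479e+6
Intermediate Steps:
h(n) = 4 + 2*n² (h(n) = 4 - n*n*(-2) = 4 - n²*(-2) = 4 - (-2)*n² = 4 + 2*n²)
r(Z) = 1/(31 + 2*Z²) (r(Z) = 1/((4 + 2*Z²) + 27) = 1/(31 + 2*Z²))
(2988 + r(27))*(2511 + 584) = (2988 + 1/(31 + 2*27²))*(2511 + 584) = (2988 + 1/(31 + 2*729))*3095 = (2988 + 1/(31 + 1458))*3095 = (2988 + 1/1489)*3095 = (4449133/1489)*3095 = 13770066635/1489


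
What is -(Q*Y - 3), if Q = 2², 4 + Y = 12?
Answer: -29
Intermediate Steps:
Y = 8 (Y = -4 + 12 = 8)
Q = 4
-(Q*Y - 3) = -(4*8 - 3) = -(32 - 3) = -1*29 = -29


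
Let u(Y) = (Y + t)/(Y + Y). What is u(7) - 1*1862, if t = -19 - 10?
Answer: -13045/7 ≈ -1863.6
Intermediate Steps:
t = -29
u(Y) = (-29 + Y)/(2*Y) (u(Y) = (Y - 29)/(Y + Y) = (-29 + Y)/((2*Y)) = (-29 + Y)*(1/(2*Y)) = (-29 + Y)/(2*Y))
u(7) - 1*1862 = (1/2)*(-29 + 7)/7 - 1*1862 = (1/2)*(1/7)*(-22) - 1862 = -11/7 - 1862 = -13045/7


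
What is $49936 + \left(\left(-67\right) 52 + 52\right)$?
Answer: $46504$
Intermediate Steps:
$49936 + \left(\left(-67\right) 52 + 52\right) = 49936 + \left(-3484 + 52\right) = 49936 - 3432 = 46504$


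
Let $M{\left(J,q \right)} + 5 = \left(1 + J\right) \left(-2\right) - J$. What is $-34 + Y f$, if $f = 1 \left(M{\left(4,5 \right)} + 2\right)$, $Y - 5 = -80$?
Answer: $1241$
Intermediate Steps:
$Y = -75$ ($Y = 5 - 80 = -75$)
$M{\left(J,q \right)} = -7 - 3 J$ ($M{\left(J,q \right)} = -5 - \left(J - \left(1 + J\right) \left(-2\right)\right) = -5 - \left(2 + 3 J\right) = -7 - 3 J$)
$f = -17$ ($f = 1 \left(\left(-7 - 12\right) + 2\right) = 1 \left(-19 + 2\right) = 1 \left(-17\right) = -17$)
$-34 + Y f = -34 - -1275 = -34 + 1275 = 1241$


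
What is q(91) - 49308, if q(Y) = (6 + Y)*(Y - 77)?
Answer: -47950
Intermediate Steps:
q(Y) = (-77 + Y)*(6 + Y) (q(Y) = (6 + Y)*(-77 + Y) = (-77 + Y)*(6 + Y))
q(91) - 49308 = (-462 + 91**2 - 71*91) - 49308 = (-462 + 8281 - 6461) - 49308 = 1358 - 49308 = -47950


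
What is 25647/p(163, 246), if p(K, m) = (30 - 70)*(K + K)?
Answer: -25647/13040 ≈ -1.9668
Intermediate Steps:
p(K, m) = -80*K
25647/p(163, 246) = 25647/((-80*163)) = 25647/(-13040) = 25647*(-1/13040) = -25647/13040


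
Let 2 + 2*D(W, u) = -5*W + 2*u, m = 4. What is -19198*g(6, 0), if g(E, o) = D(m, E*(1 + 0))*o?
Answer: 0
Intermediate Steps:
D(W, u) = -1 + u - 5*W/2 (D(W, u) = -1 + (-5*W + 2*u)/2 = -1 + (u - 5*W/2) = -1 + u - 5*W/2)
g(E, o) = o*(-11 + E) (g(E, o) = (-1 + E*(1 + 0) - 5/2*4)*o = (-1 + E*1 - 10)*o = (-1 + E - 10)*o = (-11 + E)*o = o*(-11 + E))
-19198*g(6, 0) = -0*(-11 + 6) = -0*(-5) = -19198*0 = 0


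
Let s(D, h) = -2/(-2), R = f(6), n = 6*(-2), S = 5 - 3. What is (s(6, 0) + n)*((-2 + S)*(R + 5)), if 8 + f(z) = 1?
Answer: 0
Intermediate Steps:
S = 2
n = -12
f(z) = -7 (f(z) = -8 + 1 = -7)
R = -7
s(D, h) = 1 (s(D, h) = -2*(-1/2) = 1)
(s(6, 0) + n)*((-2 + S)*(R + 5)) = (1 - 12)*((-2 + 2)*(-7 + 5)) = -0*(-2) = -11*0 = 0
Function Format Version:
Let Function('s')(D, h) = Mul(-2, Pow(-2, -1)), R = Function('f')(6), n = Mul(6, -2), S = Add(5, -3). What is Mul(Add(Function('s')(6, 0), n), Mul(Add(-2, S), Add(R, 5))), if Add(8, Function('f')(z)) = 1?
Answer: 0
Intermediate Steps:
S = 2
n = -12
Function('f')(z) = -7 (Function('f')(z) = Add(-8, 1) = -7)
R = -7
Function('s')(D, h) = 1 (Function('s')(D, h) = Mul(-2, Rational(-1, 2)) = 1)
Mul(Add(Function('s')(6, 0), n), Mul(Add(-2, S), Add(R, 5))) = Mul(Add(1, -12), Mul(Add(-2, 2), Add(-7, 5))) = Mul(-11, Mul(0, -2)) = Mul(-11, 0) = 0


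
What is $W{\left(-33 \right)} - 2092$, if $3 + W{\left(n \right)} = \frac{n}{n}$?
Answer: $-2094$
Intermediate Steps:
$W{\left(n \right)} = -2$ ($W{\left(n \right)} = -3 + \frac{n}{n} = -3 + 1 = -2$)
$W{\left(-33 \right)} - 2092 = -2 - 2092 = -2094$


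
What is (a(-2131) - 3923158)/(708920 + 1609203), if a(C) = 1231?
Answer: -3921927/2318123 ≈ -1.6919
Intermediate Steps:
(a(-2131) - 3923158)/(708920 + 1609203) = (1231 - 3923158)/(708920 + 1609203) = -3921927/2318123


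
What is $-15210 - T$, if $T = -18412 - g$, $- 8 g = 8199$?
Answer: $\frac{17417}{8} \approx 2177.1$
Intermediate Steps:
$g = - \frac{8199}{8}$ ($g = \left(- \frac{1}{8}\right) 8199 = - \frac{8199}{8} \approx -1024.9$)
$T = - \frac{139097}{8}$ ($T = -18412 - - \frac{8199}{8} = -18412 + \frac{8199}{8} = - \frac{139097}{8} \approx -17387.0$)
$-15210 - T = -15210 - - \frac{139097}{8} = -15210 + \frac{139097}{8} = \frac{17417}{8}$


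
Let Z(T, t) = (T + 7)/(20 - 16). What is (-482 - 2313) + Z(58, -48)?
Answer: -11115/4 ≈ -2778.8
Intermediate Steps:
Z(T, t) = 7/4 + T/4 (Z(T, t) = (7 + T)/4 = (7 + T)*(¼) = 7/4 + T/4)
(-482 - 2313) + Z(58, -48) = (-482 - 2313) + (7/4 + (¼)*58) = -2795 + (7/4 + 29/2) = -2795 + 65/4 = -11115/4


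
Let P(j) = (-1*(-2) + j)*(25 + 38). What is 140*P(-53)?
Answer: -449820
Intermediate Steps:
P(j) = 126 + 63*j (P(j) = (2 + j)*63 = 126 + 63*j)
140*P(-53) = 140*(126 + 63*(-53)) = 140*(126 - 3339) = 140*(-3213) = -449820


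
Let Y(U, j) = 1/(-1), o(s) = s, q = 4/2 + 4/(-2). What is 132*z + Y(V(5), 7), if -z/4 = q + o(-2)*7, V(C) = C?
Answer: 7391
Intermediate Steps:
q = 0 (q = 4*(½) + 4*(-½) = 2 - 2 = 0)
Y(U, j) = -1
z = 56 (z = -4*(0 - 2*7) = -4*(0 - 14) = -4*(-14) = 56)
132*z + Y(V(5), 7) = 132*56 - 1 = 7392 - 1 = 7391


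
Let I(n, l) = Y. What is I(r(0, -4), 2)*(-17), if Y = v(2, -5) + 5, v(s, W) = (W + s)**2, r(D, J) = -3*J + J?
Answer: -238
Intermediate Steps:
r(D, J) = -2*J
Y = 14 (Y = (-5 + 2)**2 + 5 = (-3)**2 + 5 = 9 + 5 = 14)
I(n, l) = 14
I(r(0, -4), 2)*(-17) = 14*(-17) = -238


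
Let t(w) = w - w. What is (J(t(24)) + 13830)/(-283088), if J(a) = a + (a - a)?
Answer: -6915/141544 ≈ -0.048854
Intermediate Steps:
t(w) = 0
J(a) = a (J(a) = a + 0 = a)
(J(t(24)) + 13830)/(-283088) = (0 + 13830)/(-283088) = 13830*(-1/283088) = -6915/141544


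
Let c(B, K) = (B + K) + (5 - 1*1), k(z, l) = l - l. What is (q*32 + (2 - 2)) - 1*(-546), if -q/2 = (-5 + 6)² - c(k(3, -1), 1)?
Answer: 802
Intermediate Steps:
k(z, l) = 0
c(B, K) = 4 + B + K (c(B, K) = (B + K) + (5 - 1) = (B + K) + 4 = 4 + B + K)
q = 8 (q = -2*((-5 + 6)² - (4 + 0 + 1)) = -2*(1² - 1*5) = -2*(1 - 5) = -2*(-4) = 8)
(q*32 + (2 - 2)) - 1*(-546) = (8*32 + (2 - 2)) - 1*(-546) = (256 + 0) + 546 = 256 + 546 = 802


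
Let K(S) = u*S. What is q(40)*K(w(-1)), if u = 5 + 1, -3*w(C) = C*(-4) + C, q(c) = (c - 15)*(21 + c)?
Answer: -9150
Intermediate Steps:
q(c) = (-15 + c)*(21 + c)
w(C) = C (w(C) = -(C*(-4) + C)/3 = -(-4*C + C)/3 = -(-1)*C = C)
u = 6
K(S) = 6*S
q(40)*K(w(-1)) = (-315 + 40² + 6*40)*(6*(-1)) = (-315 + 1600 + 240)*(-6) = 1525*(-6) = -9150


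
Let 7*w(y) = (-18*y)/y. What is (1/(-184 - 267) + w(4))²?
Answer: 66015625/9966649 ≈ 6.6236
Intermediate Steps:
w(y) = -18/7 (w(y) = ((-18*y)/y)/7 = (⅐)*(-18) = -18/7)
(1/(-184 - 267) + w(4))² = (1/(-184 - 267) - 18/7)² = (1/(-451) - 18/7)² = (-1/451 - 18/7)² = (-8125/3157)² = 66015625/9966649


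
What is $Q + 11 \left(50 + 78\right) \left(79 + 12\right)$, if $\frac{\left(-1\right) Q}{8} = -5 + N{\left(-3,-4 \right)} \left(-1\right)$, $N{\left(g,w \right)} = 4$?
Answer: $128200$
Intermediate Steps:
$Q = 72$ ($Q = - 8 \left(-5 + 4 \left(-1\right)\right) = - 8 \left(-5 - 4\right) = \left(-8\right) \left(-9\right) = 72$)
$Q + 11 \left(50 + 78\right) \left(79 + 12\right) = 72 + 11 \left(50 + 78\right) \left(79 + 12\right) = 72 + 11 \cdot 128 \cdot 91 = 72 + 11 \cdot 11648 = 72 + 128128 = 128200$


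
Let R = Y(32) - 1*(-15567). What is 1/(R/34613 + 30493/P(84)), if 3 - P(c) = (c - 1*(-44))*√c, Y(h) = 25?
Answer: -90449112243423/159106821014461063 - 9352303753245952*√21/1113747747101227441 ≈ -0.039049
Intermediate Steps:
P(c) = 3 - √c*(44 + c) (P(c) = 3 - (c - 1*(-44))*√c = 3 - (c + 44)*√c = 3 - (44 + c)*√c = 3 - √c*(44 + c))
R = 15592 (R = 25 - 1*(-15567) = 25 + 15567 = 15592)
1/(R/34613 + 30493/P(84)) = 1/(15592/34613 + 30493/(3 - 84^(3/2) - 88*√21)) = 1/(15592*(1/34613) + 30493/(3 - 168*√21 - 88*√21)) = 1/(15592/34613 + 30493/(3 - 168*√21 - 88*√21)) = 1/(15592/34613 + 30493/(3 - 256*√21))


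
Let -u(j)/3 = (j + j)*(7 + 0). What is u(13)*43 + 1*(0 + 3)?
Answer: -23475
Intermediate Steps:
u(j) = -42*j (u(j) = -3*(j + j)*(7 + 0) = -3*2*j*7 = -42*j)
u(13)*43 + 1*(0 + 3) = -42*13*43 + 1*(0 + 3) = -546*43 + 1*3 = -23478 + 3 = -23475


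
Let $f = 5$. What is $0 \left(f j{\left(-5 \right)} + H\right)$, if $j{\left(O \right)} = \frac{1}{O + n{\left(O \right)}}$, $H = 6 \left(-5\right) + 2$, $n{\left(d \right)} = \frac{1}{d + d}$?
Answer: $0$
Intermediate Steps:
$n{\left(d \right)} = \frac{1}{2 d}$
$H = -28$ ($H = -30 + 2 = -28$)
$j{\left(O \right)} = \frac{1}{O + \frac{1}{2 O}}$
$0 \left(f j{\left(-5 \right)} + H\right) = 0 \left(5 \cdot 2 \left(-5\right) \frac{1}{1 + 2 \left(-5\right)^{2}} - 28\right) = 0 \left(5 \cdot 2 \left(-5\right) \frac{1}{1 + 2 \cdot 25} - 28\right) = 0 \left(5 \cdot 2 \left(-5\right) \frac{1}{1 + 50} - 28\right) = 0 \left(5 \cdot 2 \left(-5\right) \frac{1}{51} - 28\right) = 0 \left(5 \left(- \frac{10}{51}\right) - 28\right) = 0 \left(- \frac{50}{51} - 28\right) = 0 \left(- \frac{1478}{51}\right) = 0$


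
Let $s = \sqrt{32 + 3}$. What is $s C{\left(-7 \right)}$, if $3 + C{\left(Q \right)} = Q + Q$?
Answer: $- 17 \sqrt{35} \approx -100.57$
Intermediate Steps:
$C{\left(Q \right)} = -3 + 2 Q$ ($C{\left(Q \right)} = -3 + \left(Q + Q\right) = -3 + 2 Q$)
$s = \sqrt{35} \approx 5.9161$
$s C{\left(-7 \right)} = \sqrt{35} \left(-3 + 2 \left(-7\right)\right) = \sqrt{35} \left(-3 - 14\right) = \sqrt{35} \left(-17\right) = - 17 \sqrt{35}$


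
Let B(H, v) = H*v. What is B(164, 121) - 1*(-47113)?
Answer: 66957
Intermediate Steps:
B(164, 121) - 1*(-47113) = 164*121 - 1*(-47113) = 19844 + 47113 = 66957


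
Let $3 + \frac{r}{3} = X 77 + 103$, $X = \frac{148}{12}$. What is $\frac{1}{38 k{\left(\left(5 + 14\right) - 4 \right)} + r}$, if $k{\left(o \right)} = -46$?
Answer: $\frac{1}{1401} \approx 0.00071378$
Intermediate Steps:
$X = \frac{37}{3}$ ($X = 148 \cdot \frac{1}{12} = \frac{37}{3} \approx 12.333$)
$r = 3149$ ($r = -9 + 3 \left(\frac{37}{3} \cdot 77 + 103\right) = -9 + 3 \left(\frac{2849}{3} + 103\right) = -9 + 3 \cdot \frac{3158}{3} = -9 + 3158 = 3149$)
$\frac{1}{38 k{\left(\left(5 + 14\right) - 4 \right)} + r} = \frac{1}{38 \left(-46\right) + 3149} = \frac{1}{-1748 + 3149} = \frac{1}{1401}$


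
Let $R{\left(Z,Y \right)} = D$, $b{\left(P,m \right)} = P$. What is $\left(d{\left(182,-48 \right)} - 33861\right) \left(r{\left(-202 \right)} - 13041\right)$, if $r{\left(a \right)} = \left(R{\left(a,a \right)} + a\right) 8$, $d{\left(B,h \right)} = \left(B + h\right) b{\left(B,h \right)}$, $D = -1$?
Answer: $138921545$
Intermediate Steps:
$R{\left(Z,Y \right)} = -1$
$d{\left(B,h \right)} = B \left(B + h\right)$ ($d{\left(B,h \right)} = \left(B + h\right) B = B \left(B + h\right)$)
$r{\left(a \right)} = -8 + 8 a$ ($r{\left(a \right)} = \left(-1 + a\right) 8 = -8 + 8 a$)
$\left(d{\left(182,-48 \right)} - 33861\right) \left(r{\left(-202 \right)} - 13041\right) = \left(182 \left(182 - 48\right) - 33861\right) \left(\left(-8 + 8 \left(-202\right)\right) - 13041\right) = \left(182 \cdot 134 - 33861\right) \left(\left(-8 - 1616\right) - 13041\right) = \left(24388 - 33861\right) \left(-1624 - 13041\right) = \left(-9473\right) \left(-14665\right) = 138921545$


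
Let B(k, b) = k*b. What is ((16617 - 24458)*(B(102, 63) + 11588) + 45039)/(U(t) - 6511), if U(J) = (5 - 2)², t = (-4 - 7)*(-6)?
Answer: 141202735/6502 ≈ 21717.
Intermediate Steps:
t = 66 (t = -11*(-6) = 66)
U(J) = 9 (U(J) = 3² = 9)
B(k, b) = b*k
((16617 - 24458)*(B(102, 63) + 11588) + 45039)/(U(t) - 6511) = ((16617 - 24458)*(63*102 + 11588) + 45039)/(9 - 6511) = (-7841*(6426 + 11588) + 45039)/(-6502) = (-7841*18014 + 45039)*(-1/6502) = (-141247774 + 45039)*(-1/6502) = -141202735*(-1/6502) = 141202735/6502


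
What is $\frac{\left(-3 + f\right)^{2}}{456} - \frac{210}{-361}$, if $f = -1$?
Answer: $\frac{668}{1083} \approx 0.61681$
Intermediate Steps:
$\frac{\left(-3 + f\right)^{2}}{456} - \frac{210}{-361} = \frac{\left(-3 - 1\right)^{2}}{456} - \frac{210}{-361} = \left(-4\right)^{2} \cdot \frac{1}{456} - - \frac{210}{361} = 16 \cdot \frac{1}{456} + \frac{210}{361} = \frac{2}{57} + \frac{210}{361} = \frac{668}{1083}$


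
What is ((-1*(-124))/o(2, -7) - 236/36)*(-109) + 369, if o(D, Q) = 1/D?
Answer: -233536/9 ≈ -25948.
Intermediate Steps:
((-1*(-124))/o(2, -7) - 236/36)*(-109) + 369 = ((-1*(-124))/(1/2) - 236/36)*(-109) + 369 = (124/(½) - 236*1/36)*(-109) + 369 = (124*2 - 59/9)*(-109) + 369 = (248 - 59/9)*(-109) + 369 = (2173/9)*(-109) + 369 = -236857/9 + 369 = -233536/9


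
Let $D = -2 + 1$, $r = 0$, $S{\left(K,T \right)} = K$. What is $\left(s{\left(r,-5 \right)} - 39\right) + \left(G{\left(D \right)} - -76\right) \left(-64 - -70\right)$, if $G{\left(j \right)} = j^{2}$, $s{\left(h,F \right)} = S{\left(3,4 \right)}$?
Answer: $426$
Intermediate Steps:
$D = -1$
$s{\left(h,F \right)} = 3$
$\left(s{\left(r,-5 \right)} - 39\right) + \left(G{\left(D \right)} - -76\right) \left(-64 - -70\right) = \left(3 - 39\right) + \left(\left(-1\right)^{2} - -76\right) \left(-64 - -70\right) = \left(3 - 39\right) + \left(1 + 76\right) \left(-64 + 70\right) = -36 + 77 \cdot 6 = -36 + 462 = 426$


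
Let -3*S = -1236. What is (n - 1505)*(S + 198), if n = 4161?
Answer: 1620160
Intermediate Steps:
S = 412 (S = -⅓*(-1236) = 412)
(n - 1505)*(S + 198) = (4161 - 1505)*(412 + 198) = 2656*610 = 1620160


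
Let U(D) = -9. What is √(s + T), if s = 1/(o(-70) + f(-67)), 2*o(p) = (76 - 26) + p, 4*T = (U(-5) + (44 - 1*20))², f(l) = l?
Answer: √1333717/154 ≈ 7.4991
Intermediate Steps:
T = 225/4 (T = (-9 + (44 - 1*20))²/4 = (-9 + (44 - 20))²/4 = (-9 + 24)²/4 = (¼)*15² = (¼)*225 = 225/4 ≈ 56.250)
o(p) = 25 + p/2 (o(p) = ((76 - 26) + p)/2 = (50 + p)/2 = 25 + p/2)
s = -1/77 (s = 1/((25 + (½)*(-70)) - 67) = 1/((25 - 35) - 67) = 1/(-10 - 67) = 1/(-77) = -1/77 ≈ -0.012987)
√(s + T) = √(-1/77 + 225/4) = √(17321/308) = √1333717/154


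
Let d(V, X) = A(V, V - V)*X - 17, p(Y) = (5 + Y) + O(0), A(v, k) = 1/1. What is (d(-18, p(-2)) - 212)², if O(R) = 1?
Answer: 50625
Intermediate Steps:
A(v, k) = 1 (A(v, k) = 1*1 = 1)
p(Y) = 6 + Y (p(Y) = (5 + Y) + 1 = 6 + Y)
d(V, X) = -17 + X (d(V, X) = 1*X - 17 = X - 17 = -17 + X)
(d(-18, p(-2)) - 212)² = ((-17 + (6 - 2)) - 212)² = ((-17 + 4) - 212)² = (-13 - 212)² = (-225)² = 50625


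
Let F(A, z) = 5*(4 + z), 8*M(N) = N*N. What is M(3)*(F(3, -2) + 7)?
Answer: 153/8 ≈ 19.125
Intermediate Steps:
M(N) = N²/8 (M(N) = (N*N)/8 = N²/8)
F(A, z) = 20 + 5*z
M(3)*(F(3, -2) + 7) = ((⅛)*3²)*((20 + 5*(-2)) + 7) = ((⅛)*9)*((20 - 10) + 7) = 9*(10 + 7)/8 = (9/8)*17 = 153/8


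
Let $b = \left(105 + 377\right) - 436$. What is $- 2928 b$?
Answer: $-134688$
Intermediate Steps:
$b = 46$ ($b = 482 - 436 = 46$)
$- 2928 b = \left(-2928\right) 46 = -134688$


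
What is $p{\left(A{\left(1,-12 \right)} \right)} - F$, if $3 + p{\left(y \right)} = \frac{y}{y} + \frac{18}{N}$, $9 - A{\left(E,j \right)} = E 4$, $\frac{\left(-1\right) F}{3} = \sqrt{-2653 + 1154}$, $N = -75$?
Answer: $- \frac{56}{25} + 3 i \sqrt{1499} \approx -2.24 + 116.15 i$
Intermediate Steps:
$F = - 3 i \sqrt{1499}$ ($F = - 3 \sqrt{-2653 + 1154} = - 3 \sqrt{-1499} = - 3 i \sqrt{1499} \approx - 116.15 i$)
$A{\left(E,j \right)} = 9 - 4 E$ ($A{\left(E,j \right)} = 9 - E 4 = 9 - 4 E$)
$p{\left(y \right)} = - \frac{56}{25}$ ($p{\left(y \right)} = -3 + \left(\frac{y}{y} + \frac{18}{-75}\right) = -3 + \left(1 + 18 \left(- \frac{1}{75}\right)\right) = -3 + \left(1 - \frac{6}{25}\right) = -3 + \frac{19}{25} = - \frac{56}{25}$)
$p{\left(A{\left(1,-12 \right)} \right)} - F = - \frac{56}{25} - - 3 i \sqrt{1499} = - \frac{56}{25} + 3 i \sqrt{1499}$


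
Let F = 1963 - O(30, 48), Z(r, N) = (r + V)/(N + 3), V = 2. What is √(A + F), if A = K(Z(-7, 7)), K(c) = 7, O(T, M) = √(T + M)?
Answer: √(1970 - √78) ≈ 44.285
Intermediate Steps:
O(T, M) = √(M + T)
Z(r, N) = (2 + r)/(3 + N) (Z(r, N) = (r + 2)/(N + 3) = (2 + r)/(3 + N))
A = 7
F = 1963 - √78 (F = 1963 - √(48 + 30) = 1963 - √78 ≈ 1954.2)
√(A + F) = √(7 + (1963 - √78)) = √(1970 - √78)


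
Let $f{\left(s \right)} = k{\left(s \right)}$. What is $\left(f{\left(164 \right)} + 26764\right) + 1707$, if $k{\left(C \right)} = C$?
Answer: $28635$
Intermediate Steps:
$f{\left(s \right)} = s$
$\left(f{\left(164 \right)} + 26764\right) + 1707 = \left(164 + 26764\right) + 1707 = 26928 + 1707 = 28635$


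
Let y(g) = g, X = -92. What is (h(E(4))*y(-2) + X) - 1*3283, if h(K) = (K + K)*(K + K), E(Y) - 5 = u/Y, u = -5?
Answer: -6975/2 ≈ -3487.5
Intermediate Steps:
E(Y) = 5 - 5/Y
h(K) = 4*K² (h(K) = (2*K)*(2*K) = 4*K²)
(h(E(4))*y(-2) + X) - 1*3283 = ((4*(5 - 5/4)²)*(-2) - 92) - 1*3283 = ((4*(5 - 5*¼)²)*(-2) - 92) - 3283 = ((4*(5 - 5/4)²)*(-2) - 92) - 3283 = ((4*(15/4)²)*(-2) - 92) - 3283 = ((4*(225/16))*(-2) - 92) - 3283 = ((225/4)*(-2) - 92) - 3283 = (-225/2 - 92) - 3283 = -409/2 - 3283 = -6975/2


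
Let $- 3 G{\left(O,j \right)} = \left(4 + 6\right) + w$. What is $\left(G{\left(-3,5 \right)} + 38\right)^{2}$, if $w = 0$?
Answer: $\frac{10816}{9} \approx 1201.8$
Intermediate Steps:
$G{\left(O,j \right)} = - \frac{10}{3}$ ($G{\left(O,j \right)} = - \frac{\left(4 + 6\right) + 0}{3} = - \frac{10 + 0}{3} = \left(- \frac{1}{3}\right) 10 = - \frac{10}{3}$)
$\left(G{\left(-3,5 \right)} + 38\right)^{2} = \left(- \frac{10}{3} + 38\right)^{2} = \left(\frac{104}{3}\right)^{2} = \frac{10816}{9}$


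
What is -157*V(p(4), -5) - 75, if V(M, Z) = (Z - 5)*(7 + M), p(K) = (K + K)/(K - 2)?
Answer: 17195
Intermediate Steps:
p(K) = 2*K/(-2 + K) (p(K) = (2*K)/(-2 + K) = 2*K/(-2 + K))
V(M, Z) = (-5 + Z)*(7 + M)
-157*V(p(4), -5) - 75 = -157*(-35 - 10*4/(-2 + 4) + 7*(-5) + (2*4/(-2 + 4))*(-5)) - 75 = -157*(-35 - 10*4/2 - 35 + (2*4/2)*(-5)) - 75 = -157*(-35 - 10*4/2 - 35 + (2*4*(1/2))*(-5)) - 75 = -157*(-35 - 5*4 - 35 + 4*(-5)) - 75 = -157*(-35 - 20 - 35 - 20) - 75 = -157*(-110) - 75 = 17270 - 75 = 17195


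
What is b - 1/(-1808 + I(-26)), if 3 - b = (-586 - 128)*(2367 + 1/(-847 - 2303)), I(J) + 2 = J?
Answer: 77572871521/45900 ≈ 1.6900e+6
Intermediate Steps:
I(J) = -2 + J
b = 126753058/75 (b = 3 - (-586 - 128)*(2367 + 1/(-847 - 2303)) = 3 - (-714)*(2367 + 1/(-3150)) = 3 - (-714)*(2367 - 1/3150) = 3 - (-714)*7456049/3150 = 3 - 1*(-126752833/75) = 3 + 126752833/75 = 126753058/75 ≈ 1.6900e+6)
b - 1/(-1808 + I(-26)) = 126753058/75 - 1/(-1808 + (-2 - 26)) = 126753058/75 - 1/(-1808 - 28) = 126753058/75 - 1/(-1836) = 126753058/75 - 1*(-1/1836) = 126753058/75 + 1/1836 = 77572871521/45900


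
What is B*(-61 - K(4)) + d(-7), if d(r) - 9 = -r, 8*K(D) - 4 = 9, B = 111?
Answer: -55483/8 ≈ -6935.4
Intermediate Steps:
K(D) = 13/8 (K(D) = 1/2 + (1/8)*9 = 1/2 + 9/8 = 13/8)
d(r) = 9 - r
B*(-61 - K(4)) + d(-7) = 111*(-61 - 1*13/8) + (9 - 1*(-7)) = 111*(-61 - 13/8) + (9 + 7) = 111*(-501/8) + 16 = -55611/8 + 16 = -55483/8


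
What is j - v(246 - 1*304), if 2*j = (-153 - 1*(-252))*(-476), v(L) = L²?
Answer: -26926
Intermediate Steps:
j = -23562 (j = ((-153 - 1*(-252))*(-476))/2 = ((-153 + 252)*(-476))/2 = (99*(-476))/2 = (½)*(-47124) = -23562)
j - v(246 - 1*304) = -23562 - (246 - 1*304)² = -23562 - (246 - 304)² = -23562 - 1*(-58)² = -23562 - 1*3364 = -23562 - 3364 = -26926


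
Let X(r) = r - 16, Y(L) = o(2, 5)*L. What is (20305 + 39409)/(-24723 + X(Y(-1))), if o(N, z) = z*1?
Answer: -29857/12372 ≈ -2.4133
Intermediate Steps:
o(N, z) = z
Y(L) = 5*L
X(r) = -16 + r
(20305 + 39409)/(-24723 + X(Y(-1))) = (20305 + 39409)/(-24723 + (-16 + 5*(-1))) = 59714/(-24723 + (-16 - 5)) = 59714/(-24723 - 21) = 59714/(-24744) = 59714*(-1/24744) = -29857/12372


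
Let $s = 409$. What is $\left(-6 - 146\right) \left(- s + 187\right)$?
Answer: $33744$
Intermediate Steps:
$\left(-6 - 146\right) \left(- s + 187\right) = \left(-6 - 146\right) \left(\left(-1\right) 409 + 187\right) = - 152 \left(-409 + 187\right) = \left(-152\right) \left(-222\right) = 33744$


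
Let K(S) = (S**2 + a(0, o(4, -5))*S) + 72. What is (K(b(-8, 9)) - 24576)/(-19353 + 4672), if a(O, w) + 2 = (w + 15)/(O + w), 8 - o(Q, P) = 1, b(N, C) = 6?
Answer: 171228/102767 ≈ 1.6662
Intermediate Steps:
o(Q, P) = 7 (o(Q, P) = 8 - 1*1 = 8 - 1 = 7)
a(O, w) = -2 + (15 + w)/(O + w) (a(O, w) = -2 + (w + 15)/(O + w) = -2 + (15 + w)/(O + w))
K(S) = 72 + S**2 + 8*S/7 (K(S) = (S**2 + ((15 - 1*7 - 2*0)/(0 + 7))*S) + 72 = (S**2 + ((15 - 7 + 0)/7)*S) + 72 = (S**2 + ((1/7)*8)*S) + 72 = (S**2 + 8*S/7) + 72 = 72 + S**2 + 8*S/7)
(K(b(-8, 9)) - 24576)/(-19353 + 4672) = ((72 + 6**2 + (8/7)*6) - 24576)/(-19353 + 4672) = ((72 + 36 + 48/7) - 24576)/(-14681) = (804/7 - 24576)*(-1/14681) = -171228/7*(-1/14681) = 171228/102767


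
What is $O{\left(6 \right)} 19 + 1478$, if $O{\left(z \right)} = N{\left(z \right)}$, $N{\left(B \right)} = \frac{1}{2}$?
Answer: $\frac{2975}{2} \approx 1487.5$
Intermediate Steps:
$N{\left(B \right)} = \frac{1}{2}$
$O{\left(z \right)} = \frac{1}{2}$
$O{\left(6 \right)} 19 + 1478 = \frac{1}{2} \cdot 19 + 1478 = \frac{19}{2} + 1478 = \frac{2975}{2}$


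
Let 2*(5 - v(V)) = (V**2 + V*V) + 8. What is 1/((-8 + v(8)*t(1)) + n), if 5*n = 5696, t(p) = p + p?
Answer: 5/5026 ≈ 0.00099483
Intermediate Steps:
v(V) = 1 - V**2 (v(V) = 5 - ((V**2 + V*V) + 8)/2 = 5 - ((V**2 + V**2) + 8)/2 = 5 - (2*V**2 + 8)/2 = 5 - (8 + 2*V**2)/2 = 5 + (-4 - V**2) = 1 - V**2)
t(p) = 2*p
n = 5696/5 (n = (1/5)*5696 = 5696/5 ≈ 1139.2)
1/((-8 + v(8)*t(1)) + n) = 1/((-8 + (1 - 1*8**2)*(2*1)) + 5696/5) = 1/((-8 + (1 - 1*64)*2) + 5696/5) = 1/((-8 + (1 - 64)*2) + 5696/5) = 1/((-8 - 63*2) + 5696/5) = 1/((-8 - 126) + 5696/5) = 1/(-134 + 5696/5) = 1/(5026/5) = 5/5026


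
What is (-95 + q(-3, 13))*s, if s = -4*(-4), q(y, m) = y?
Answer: -1568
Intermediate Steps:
s = 16
(-95 + q(-3, 13))*s = (-95 - 3)*16 = -98*16 = -1568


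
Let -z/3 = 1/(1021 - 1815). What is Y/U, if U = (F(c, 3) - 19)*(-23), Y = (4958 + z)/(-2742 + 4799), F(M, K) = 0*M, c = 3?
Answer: 3936655/713733746 ≈ 0.0055156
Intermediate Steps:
z = 3/794 (z = -3/(1021 - 1815) = -3/(-794) = -3*(-1/794) = 3/794 ≈ 0.0037783)
F(M, K) = 0
Y = 3936655/1633258 (Y = (4958 + 3/794)/(-2742 + 4799) = (3936655/794)/2057 = (3936655/794)*(1/2057) = 3936655/1633258 ≈ 2.4103)
U = 437 (U = (0 - 19)*(-23) = -19*(-23) = 437)
Y/U = (3936655/1633258)/437 = (3936655/1633258)*(1/437) = 3936655/713733746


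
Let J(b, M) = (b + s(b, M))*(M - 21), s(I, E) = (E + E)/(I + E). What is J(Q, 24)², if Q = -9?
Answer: 7569/25 ≈ 302.76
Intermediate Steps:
s(I, E) = 2*E/(E + I) (s(I, E) = (2*E)/(E + I) = 2*E/(E + I))
J(b, M) = (-21 + M)*(b + 2*M/(M + b)) (J(b, M) = (b + 2*M/(M + b))*(M - 21) = (b + 2*M/(M + b))*(-21 + M) = (-21 + M)*(b + 2*M/(M + b)))
J(Q, 24)² = ((-42*24 + 2*24² - 9*(-21 + 24)*(24 - 9))/(24 - 9))² = ((-1008 + 2*576 - 9*3*15)/15)² = ((-1008 + 1152 - 405)/15)² = ((1/15)*(-261))² = (-87/5)² = 7569/25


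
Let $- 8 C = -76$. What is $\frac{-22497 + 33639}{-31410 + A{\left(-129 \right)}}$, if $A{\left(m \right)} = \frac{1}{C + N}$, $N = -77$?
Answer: $- \frac{752085}{2120176} \approx -0.35473$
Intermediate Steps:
$C = \frac{19}{2}$ ($C = \left(- \frac{1}{8}\right) \left(-76\right) = \frac{19}{2} \approx 9.5$)
$A{\left(m \right)} = - \frac{2}{135}$ ($A{\left(m \right)} = \frac{1}{\frac{19}{2} - 77} = \frac{1}{- \frac{135}{2}} = - \frac{2}{135}$)
$\frac{-22497 + 33639}{-31410 + A{\left(-129 \right)}} = \frac{-22497 + 33639}{-31410 - \frac{2}{135}} = \frac{11142}{- \frac{4240352}{135}} = 11142 \left(- \frac{135}{4240352}\right) = - \frac{752085}{2120176}$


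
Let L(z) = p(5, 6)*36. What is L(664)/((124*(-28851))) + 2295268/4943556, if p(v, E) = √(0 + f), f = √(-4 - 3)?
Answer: 573817/1235889 - 3*7^(¼)*√I/298127 ≈ 0.46428 - 1.1574e-5*I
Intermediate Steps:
f = I*√7 (f = √(-7) = I*√7 ≈ 2.6458*I)
p(v, E) = 7^(¼)*√I (p(v, E) = √(0 + I*√7) = √(I*√7) = 7^(¼)*√I)
L(z) = 36*7^(¼)*√I (L(z) = (7^(¼)*√I)*36 = 36*7^(¼)*√I)
L(664)/((124*(-28851))) + 2295268/4943556 = (36*7^(¼)*√I)/((124*(-28851))) + 2295268/4943556 = (36*7^(¼)*√I)/(-3577524) + 2295268*(1/4943556) = (36*7^(¼)*√I)*(-1/3577524) + 573817/1235889 = -3*7^(¼)*√I/298127 + 573817/1235889 = 573817/1235889 - 3*7^(¼)*√I/298127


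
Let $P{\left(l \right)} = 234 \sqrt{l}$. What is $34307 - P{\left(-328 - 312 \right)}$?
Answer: $34307 - 1872 i \sqrt{10} \approx 34307.0 - 5919.8 i$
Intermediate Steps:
$34307 - P{\left(-328 - 312 \right)} = 34307 - 234 \sqrt{-328 - 312} = 34307 - 234 \sqrt{-640} = 34307 - 234 \cdot 8 i \sqrt{10} = 34307 - 1872 i \sqrt{10}$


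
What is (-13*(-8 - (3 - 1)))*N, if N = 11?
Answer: 1430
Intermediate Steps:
(-13*(-8 - (3 - 1)))*N = -13*(-8 - (3 - 1))*11 = -13*(-8 - 1*2)*11 = -13*(-8 - 2)*11 = -13*(-10)*11 = 130*11 = 1430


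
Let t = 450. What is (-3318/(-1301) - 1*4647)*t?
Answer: -2719093050/1301 ≈ -2.0900e+6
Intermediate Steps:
(-3318/(-1301) - 1*4647)*t = (-3318/(-1301) - 1*4647)*450 = (-3318*(-1/1301) - 4647)*450 = (3318/1301 - 4647)*450 = -6042429/1301*450 = -2719093050/1301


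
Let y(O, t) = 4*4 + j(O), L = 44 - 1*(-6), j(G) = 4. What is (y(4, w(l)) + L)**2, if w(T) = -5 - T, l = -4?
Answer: 4900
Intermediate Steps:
L = 50 (L = 44 + 6 = 50)
y(O, t) = 20 (y(O, t) = 4*4 + 4 = 16 + 4 = 20)
(y(4, w(l)) + L)**2 = (20 + 50)**2 = 70**2 = 4900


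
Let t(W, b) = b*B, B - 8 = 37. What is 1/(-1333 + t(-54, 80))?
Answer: 1/2267 ≈ 0.00044111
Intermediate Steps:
B = 45 (B = 8 + 37 = 45)
t(W, b) = 45*b (t(W, b) = b*45 = 45*b)
1/(-1333 + t(-54, 80)) = 1/(-1333 + 45*80) = 1/(-1333 + 3600) = 1/2267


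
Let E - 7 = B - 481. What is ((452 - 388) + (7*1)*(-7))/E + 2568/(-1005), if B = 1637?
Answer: -990503/389605 ≈ -2.5423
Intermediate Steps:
E = 1163 (E = 7 + (1637 - 481) = 7 + 1156 = 1163)
((452 - 388) + (7*1)*(-7))/E + 2568/(-1005) = ((452 - 388) + (7*1)*(-7))/1163 + 2568/(-1005) = (64 + 7*(-7))*(1/1163) + 2568*(-1/1005) = (64 - 49)*(1/1163) - 856/335 = 15*(1/1163) - 856/335 = 15/1163 - 856/335 = -990503/389605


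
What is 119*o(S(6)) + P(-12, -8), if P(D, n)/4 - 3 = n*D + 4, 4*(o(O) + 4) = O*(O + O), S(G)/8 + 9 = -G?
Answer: 856736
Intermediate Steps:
S(G) = -72 - 8*G (S(G) = -72 + 8*(-G) = -72 - 8*G)
o(O) = -4 + O**2/2 (o(O) = -4 + (O*(O + O))/4 = -4 + (O*(2*O))/4 = -4 + (2*O**2)/4 = -4 + O**2/2)
P(D, n) = 28 + 4*D*n (P(D, n) = 12 + 4*(n*D + 4) = 12 + 4*(D*n + 4) = 12 + 4*(4 + D*n) = 12 + (16 + 4*D*n) = 28 + 4*D*n)
119*o(S(6)) + P(-12, -8) = 119*(-4 + (-72 - 8*6)**2/2) + (28 + 4*(-12)*(-8)) = 119*(-4 + (-72 - 48)**2/2) + (28 + 384) = 119*(-4 + (1/2)*(-120)**2) + 412 = 119*(-4 + (1/2)*14400) + 412 = 119*(-4 + 7200) + 412 = 119*7196 + 412 = 856324 + 412 = 856736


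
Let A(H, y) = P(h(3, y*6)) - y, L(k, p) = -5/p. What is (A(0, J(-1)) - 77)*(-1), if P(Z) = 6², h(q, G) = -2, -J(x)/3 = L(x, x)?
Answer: 26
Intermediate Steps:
J(x) = 15/x (J(x) = -(-15)/x = 15/x)
P(Z) = 36
A(H, y) = 36 - y
(A(0, J(-1)) - 77)*(-1) = ((36 - 15/(-1)) - 77)*(-1) = ((36 - 15*(-1)) - 77)*(-1) = ((36 - 1*(-15)) - 77)*(-1) = ((36 + 15) - 77)*(-1) = (51 - 77)*(-1) = -26*(-1) = 26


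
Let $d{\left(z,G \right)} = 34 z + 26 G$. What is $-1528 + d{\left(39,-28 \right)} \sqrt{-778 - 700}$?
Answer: $-1528 + 598 i \sqrt{1478} \approx -1528.0 + 22990.0 i$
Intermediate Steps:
$d{\left(z,G \right)} = 26 G + 34 z$
$-1528 + d{\left(39,-28 \right)} \sqrt{-778 - 700} = -1528 + \left(26 \left(-28\right) + 34 \cdot 39\right) \sqrt{-778 - 700} = -1528 + \left(-728 + 1326\right) \sqrt{-1478} = -1528 + 598 i \sqrt{1478}$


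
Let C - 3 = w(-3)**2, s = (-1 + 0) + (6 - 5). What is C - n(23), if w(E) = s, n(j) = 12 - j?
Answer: 14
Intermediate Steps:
s = 0 (s = -1 + 1 = 0)
w(E) = 0
C = 3 (C = 3 + 0**2 = 3 + 0 = 3)
C - n(23) = 3 - (12 - 1*23) = 3 - (12 - 23) = 3 - 1*(-11) = 3 + 11 = 14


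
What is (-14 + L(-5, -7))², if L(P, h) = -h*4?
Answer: 196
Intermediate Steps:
L(P, h) = -4*h
(-14 + L(-5, -7))² = (-14 - 4*(-7))² = (-14 + 28)² = 14² = 196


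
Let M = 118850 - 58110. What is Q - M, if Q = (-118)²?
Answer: -46816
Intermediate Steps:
Q = 13924
M = 60740
Q - M = 13924 - 1*60740 = 13924 - 60740 = -46816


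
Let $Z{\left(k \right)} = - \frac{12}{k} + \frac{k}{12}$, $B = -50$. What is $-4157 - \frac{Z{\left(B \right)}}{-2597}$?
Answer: $- \frac{1619359939}{389550} \approx -4157.0$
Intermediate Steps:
$Z{\left(k \right)} = - \frac{12}{k} + \frac{k}{12}$ ($Z{\left(k \right)} = - \frac{12}{k} + k \frac{1}{12} = - \frac{12}{k} + \frac{k}{12}$)
$-4157 - \frac{Z{\left(B \right)}}{-2597} = -4157 - \frac{- \frac{12}{-50} + \frac{1}{12} \left(-50\right)}{-2597} = -4157 - \left(\left(-12\right) \left(- \frac{1}{50}\right) - \frac{25}{6}\right) \left(- \frac{1}{2597}\right) = -4157 - \left(\frac{6}{25} - \frac{25}{6}\right) \left(- \frac{1}{2597}\right) = -4157 - \left(- \frac{589}{150}\right) \left(- \frac{1}{2597}\right) = -4157 - \frac{589}{389550} = - \frac{1619359939}{389550}$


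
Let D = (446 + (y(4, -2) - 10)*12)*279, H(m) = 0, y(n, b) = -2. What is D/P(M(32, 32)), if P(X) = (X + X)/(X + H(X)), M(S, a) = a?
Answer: 42129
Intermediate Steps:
D = 84258 (D = (446 + (-2 - 10)*12)*279 = (446 - 12*12)*279 = (446 - 144)*279 = 302*279 = 84258)
P(X) = 2 (P(X) = (X + X)/(X + 0) = (2*X)/X = 2)
D/P(M(32, 32)) = 84258/2 = 84258*(½) = 42129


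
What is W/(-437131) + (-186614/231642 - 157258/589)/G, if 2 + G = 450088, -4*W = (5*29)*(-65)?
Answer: -5182752012884207/865920492729232668 ≈ -0.0059853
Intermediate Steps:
W = 9425/4 (W = -5*29*(-65)/4 = -145*(-65)/4 = -1/4*(-9425) = 9425/4 ≈ 2356.3)
G = 450086 (G = -2 + 450088 = 450086)
W/(-437131) + (-186614/231642 - 157258/589)/G = (9425/4)/(-437131) + (-186614/231642 - 157258/589)/450086 = (9425/4)*(-1/437131) + (-186614*1/231642 - 157258*1/589)*(1/450086) = -9425/1748524 + (-93307/115821 - 157258/589)*(1/450086) = -9425/1748524 - 18268736641/68218569*1/450086 = -9425/1748524 - 18268736641/30704222846934 = -5182752012884207/865920492729232668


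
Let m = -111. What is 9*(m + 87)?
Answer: -216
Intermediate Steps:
9*(m + 87) = 9*(-111 + 87) = 9*(-24) = -216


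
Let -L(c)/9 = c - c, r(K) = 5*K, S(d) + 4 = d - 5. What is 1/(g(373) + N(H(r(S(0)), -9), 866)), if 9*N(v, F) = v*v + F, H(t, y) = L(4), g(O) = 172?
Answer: 9/2414 ≈ 0.0037283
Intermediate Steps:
S(d) = -9 + d (S(d) = -4 + (d - 5) = -4 + (-5 + d) = -9 + d)
L(c) = 0 (L(c) = -9*(c - c) = -9*0 = 0)
H(t, y) = 0
N(v, F) = F/9 + v**2/9 (N(v, F) = (v*v + F)/9 = (v**2 + F)/9 = (F + v**2)/9 = F/9 + v**2/9)
1/(g(373) + N(H(r(S(0)), -9), 866)) = 1/(172 + ((1/9)*866 + (1/9)*0**2)) = 1/(172 + (866/9 + (1/9)*0)) = 1/(172 + (866/9 + 0)) = 1/(172 + 866/9) = 1/(2414/9) = 9/2414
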